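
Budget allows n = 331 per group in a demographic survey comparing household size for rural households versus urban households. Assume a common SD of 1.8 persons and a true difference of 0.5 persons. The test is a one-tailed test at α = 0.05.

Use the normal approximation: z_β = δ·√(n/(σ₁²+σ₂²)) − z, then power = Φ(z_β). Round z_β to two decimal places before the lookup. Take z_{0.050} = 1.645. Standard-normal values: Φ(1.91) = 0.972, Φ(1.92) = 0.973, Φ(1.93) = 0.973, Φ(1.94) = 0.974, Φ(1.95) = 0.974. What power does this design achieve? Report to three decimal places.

Power ≈ 0.973

z_β = δ·√(n/(σ₁²+σ₂²)) − z_α
    = 0.5 · √(331/6.48) − 1.645
    = 0.5 · 7.14704 − 1.645
    = 3.5735 − 1.645 = 1.9285 → 1.93
Power = Φ(1.93) = 0.973.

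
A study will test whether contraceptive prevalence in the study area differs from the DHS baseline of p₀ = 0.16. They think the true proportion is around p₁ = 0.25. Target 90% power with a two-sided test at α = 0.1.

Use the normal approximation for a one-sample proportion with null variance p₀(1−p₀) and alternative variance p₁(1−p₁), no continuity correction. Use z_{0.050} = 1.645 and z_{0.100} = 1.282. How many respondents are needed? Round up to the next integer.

n = [z_{α/2}·√(p₀q₀) + z_β·√(p₁q₁)]² / (p₁ − p₀)²
  = [1.645·√(0.16·0.84) + 1.282·√(0.25·0.75)]² / (0.09)²
  = [1.645·0.3666 + 1.282·0.4330]² / 0.0081
  = [1.1582]² / 0.0081
  = 165.61
Round up → n = 166.

n = 166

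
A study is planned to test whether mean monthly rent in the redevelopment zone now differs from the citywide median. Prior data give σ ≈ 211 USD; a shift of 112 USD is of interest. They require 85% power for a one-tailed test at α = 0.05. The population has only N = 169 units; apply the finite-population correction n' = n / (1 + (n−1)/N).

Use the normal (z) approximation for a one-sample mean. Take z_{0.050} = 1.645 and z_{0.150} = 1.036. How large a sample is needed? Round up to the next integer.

n = 23

n = (z_α + z_β)² · σ² / δ²
  = (1.645 + 1.036)² · 211² / 112²
  = 7.1878 · 44521 / 12544
  = 25.51
Finite-population correction (N = 169): 25.51 / (1 + (25.51 − 1)/169) = 22.28.
Round up → n = 23.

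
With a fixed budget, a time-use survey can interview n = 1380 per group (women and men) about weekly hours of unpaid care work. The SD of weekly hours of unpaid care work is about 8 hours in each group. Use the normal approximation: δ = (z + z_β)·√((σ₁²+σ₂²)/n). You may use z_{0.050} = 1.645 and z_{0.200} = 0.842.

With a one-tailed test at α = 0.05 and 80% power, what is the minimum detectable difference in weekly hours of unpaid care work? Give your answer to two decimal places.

Minimum detectable difference ≈ 0.76 hours

δ = (z_α + z_β) · √((σ₁²+σ₂²)/n)
  = (1.645 + 0.842) · √(128/1380)
  = 2.487 · √0.09275
  = 2.487 · 0.3046
  = 0.7574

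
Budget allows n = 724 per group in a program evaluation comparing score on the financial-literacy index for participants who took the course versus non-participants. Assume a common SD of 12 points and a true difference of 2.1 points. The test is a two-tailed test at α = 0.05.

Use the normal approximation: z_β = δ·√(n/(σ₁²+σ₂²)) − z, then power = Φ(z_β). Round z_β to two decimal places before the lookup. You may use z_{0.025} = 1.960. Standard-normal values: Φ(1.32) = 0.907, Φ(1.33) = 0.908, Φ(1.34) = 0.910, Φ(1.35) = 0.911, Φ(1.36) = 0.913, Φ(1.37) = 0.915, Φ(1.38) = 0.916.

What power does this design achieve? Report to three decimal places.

Power ≈ 0.915

z_β = δ·√(n/(σ₁²+σ₂²)) − z_{α/2}
    = 2.1 · √(724/288) − 1.960
    = 2.1 · 1.58552 − 1.960
    = 3.3296 − 1.960 = 1.3696 → 1.37
Power = Φ(1.37) = 0.915.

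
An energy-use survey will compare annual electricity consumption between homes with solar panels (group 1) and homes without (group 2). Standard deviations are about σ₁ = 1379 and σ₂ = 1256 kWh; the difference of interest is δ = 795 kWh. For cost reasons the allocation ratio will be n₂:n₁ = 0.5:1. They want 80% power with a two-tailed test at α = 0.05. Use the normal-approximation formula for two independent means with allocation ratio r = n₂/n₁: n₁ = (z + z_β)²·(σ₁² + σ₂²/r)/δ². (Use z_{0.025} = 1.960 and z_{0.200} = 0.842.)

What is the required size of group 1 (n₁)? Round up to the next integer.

n₁ = (z_{α/2} + z_β)² · (σ₁² + σ₂²/r) / δ²
   = (1.960 + 0.842)² · (1379² + 1256²/0.5) / 795²
   = 7.8512 · (1901641 + 3155072) / 632025
   = 7.8512 · 5056713 / 632025
   = 62.82
Round up → n₁ = 63; n₂ = r·n₁ = 0.5 × 63 = 32.

n₁ = 63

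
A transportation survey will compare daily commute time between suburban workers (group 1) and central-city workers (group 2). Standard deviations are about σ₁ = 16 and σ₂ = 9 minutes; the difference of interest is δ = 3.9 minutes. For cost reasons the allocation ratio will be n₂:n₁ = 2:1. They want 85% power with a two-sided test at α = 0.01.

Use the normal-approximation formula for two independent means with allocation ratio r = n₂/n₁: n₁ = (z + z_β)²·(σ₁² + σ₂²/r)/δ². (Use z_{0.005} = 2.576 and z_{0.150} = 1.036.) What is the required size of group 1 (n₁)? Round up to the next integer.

n₁ = 255

n₁ = (z_{α/2} + z_β)² · (σ₁² + σ₂²/r) / δ²
   = (2.576 + 1.036)² · (16² + 9²/2) / 3.9²
   = 13.0465 · (256 + 40.5) / 15.21
   = 13.0465 · 296.5 / 15.21
   = 254.33
Round up → n₁ = 255; n₂ = r·n₁ = 2 × 255 = 510.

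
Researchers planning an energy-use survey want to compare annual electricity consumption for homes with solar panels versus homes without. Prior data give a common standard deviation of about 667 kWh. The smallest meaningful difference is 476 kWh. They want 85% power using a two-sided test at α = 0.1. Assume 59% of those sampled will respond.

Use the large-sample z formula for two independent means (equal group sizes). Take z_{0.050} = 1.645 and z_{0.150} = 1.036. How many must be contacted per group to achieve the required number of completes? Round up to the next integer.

n = 48 per group

n = (z_{α/2} + z_β)² · (σ₁² + σ₂²) / δ²
  = (1.645 + 1.036)² · (2·667² = 889778) / 476²
  = 7.1878 · 889778 / 226576
  = 28.23
Adjust for 59% response: 28.23 / 0.59 = 47.84.
Round up → n = 48 per group.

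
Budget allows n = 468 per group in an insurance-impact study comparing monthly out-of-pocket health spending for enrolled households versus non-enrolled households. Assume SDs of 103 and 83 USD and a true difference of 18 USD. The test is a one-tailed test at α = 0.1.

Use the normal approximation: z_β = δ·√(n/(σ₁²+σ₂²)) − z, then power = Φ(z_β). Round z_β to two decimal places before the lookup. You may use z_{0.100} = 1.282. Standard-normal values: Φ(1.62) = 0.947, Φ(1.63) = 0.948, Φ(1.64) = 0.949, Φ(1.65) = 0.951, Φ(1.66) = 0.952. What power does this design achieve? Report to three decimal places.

Power ≈ 0.952

z_β = δ·√(n/(σ₁²+σ₂²)) − z_α
    = 18 · √(468/17498) − 1.282
    = 18 · 0.16354 − 1.282
    = 2.9438 − 1.282 = 1.6618 → 1.66
Power = Φ(1.66) = 0.952.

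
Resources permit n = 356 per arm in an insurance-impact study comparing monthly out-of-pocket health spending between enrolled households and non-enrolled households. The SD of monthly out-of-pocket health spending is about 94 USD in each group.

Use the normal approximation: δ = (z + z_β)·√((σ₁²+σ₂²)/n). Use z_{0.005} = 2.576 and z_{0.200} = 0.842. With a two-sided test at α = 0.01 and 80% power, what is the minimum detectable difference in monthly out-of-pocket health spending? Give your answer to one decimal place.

Minimum detectable difference ≈ 24.1 USD

δ = (z_{α/2} + z_β) · √((σ₁²+σ₂²)/n)
  = (2.576 + 0.842) · √(17672/356)
  = 3.418 · √49.6404
  = 3.418 · 7.0456
  = 24.0819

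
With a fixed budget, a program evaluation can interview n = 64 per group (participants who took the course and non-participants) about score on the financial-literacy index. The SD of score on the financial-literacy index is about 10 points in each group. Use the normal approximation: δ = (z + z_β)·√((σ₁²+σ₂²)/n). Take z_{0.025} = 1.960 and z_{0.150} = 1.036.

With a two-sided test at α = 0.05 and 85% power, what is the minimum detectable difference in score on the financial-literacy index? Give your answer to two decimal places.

Minimum detectable difference ≈ 5.30 points

δ = (z_{α/2} + z_β) · √((σ₁²+σ₂²)/n)
  = (1.960 + 1.036) · √(200/64)
  = 2.996 · √3.125
  = 2.996 · 1.7678
  = 5.2962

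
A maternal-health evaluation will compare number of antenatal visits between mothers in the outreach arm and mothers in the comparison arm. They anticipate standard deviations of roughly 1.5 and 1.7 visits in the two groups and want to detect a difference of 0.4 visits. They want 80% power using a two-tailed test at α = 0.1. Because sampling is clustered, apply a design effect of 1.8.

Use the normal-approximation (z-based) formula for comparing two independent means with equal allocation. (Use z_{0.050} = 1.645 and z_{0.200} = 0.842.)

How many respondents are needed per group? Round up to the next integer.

n = (z_{α/2} + z_β)² · (σ₁² + σ₂²) / δ²
  = (1.645 + 0.842)² · (1.5² + 1.7² = 5.14) / 0.4²
  = 6.1852 · 5.14 / 0.16
  = 198.70
Design effect: 1.8 × 198.70 = 357.66.
Round up → n = 358 per group.

n = 358 per group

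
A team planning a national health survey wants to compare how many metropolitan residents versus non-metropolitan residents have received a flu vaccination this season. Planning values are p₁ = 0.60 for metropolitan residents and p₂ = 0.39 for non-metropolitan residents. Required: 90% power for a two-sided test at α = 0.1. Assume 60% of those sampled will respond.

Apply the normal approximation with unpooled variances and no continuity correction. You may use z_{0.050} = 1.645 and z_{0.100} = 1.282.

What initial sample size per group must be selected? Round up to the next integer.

n = 155 per group

n = (z_{α/2} + z_β)² · [p₁(1−p₁) + p₂(1−p₂)] / (p₁ − p₂)²
  = (1.645 + 1.282)² · (0.60·0.40 + 0.39·0.61) / (0.21)²
  = (2.927)² · (0.2400 + 0.2379) / 0.0441
  = 8.5673 · 0.4779 / 0.0441
  = 92.84
Adjust for 60% response: 92.84 / 0.60 = 154.74.
Round up → n = 155 per group.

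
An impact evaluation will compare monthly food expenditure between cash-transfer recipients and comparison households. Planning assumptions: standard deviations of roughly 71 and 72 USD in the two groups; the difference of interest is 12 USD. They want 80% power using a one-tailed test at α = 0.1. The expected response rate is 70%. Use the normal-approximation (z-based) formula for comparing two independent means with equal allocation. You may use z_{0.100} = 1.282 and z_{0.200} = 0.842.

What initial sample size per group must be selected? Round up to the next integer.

n = 458 per group

n = (z_α + z_β)² · (σ₁² + σ₂²) / δ²
  = (1.282 + 0.842)² · (71² + 72² = 10225) / 12²
  = 4.5114 · 10225 / 144
  = 320.34
Adjust for 70% response: 320.34 / 0.70 = 457.63.
Round up → n = 458 per group.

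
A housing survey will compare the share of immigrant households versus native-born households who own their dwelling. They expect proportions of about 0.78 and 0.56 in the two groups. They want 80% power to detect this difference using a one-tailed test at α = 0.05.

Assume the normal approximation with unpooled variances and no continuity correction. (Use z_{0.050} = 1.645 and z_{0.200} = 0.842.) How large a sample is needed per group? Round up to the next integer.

n = 54 per group

n = (z_α + z_β)² · [p₁(1−p₁) + p₂(1−p₂)] / (p₁ − p₂)²
  = (1.645 + 0.842)² · (0.78·0.22 + 0.56·0.44) / (0.22)²
  = (2.487)² · (0.1716 + 0.2464) / 0.0484
  = 6.1852 · 0.4180 / 0.0484
  = 53.42
Round up → n = 54 per group.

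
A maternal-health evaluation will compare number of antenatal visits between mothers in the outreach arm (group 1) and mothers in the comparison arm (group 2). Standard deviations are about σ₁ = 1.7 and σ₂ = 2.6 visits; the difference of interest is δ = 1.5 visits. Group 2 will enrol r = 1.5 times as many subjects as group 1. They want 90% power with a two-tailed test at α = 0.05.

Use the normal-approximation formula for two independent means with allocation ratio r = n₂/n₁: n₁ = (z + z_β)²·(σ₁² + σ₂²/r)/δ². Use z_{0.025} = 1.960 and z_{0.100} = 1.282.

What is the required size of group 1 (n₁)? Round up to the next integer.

n₁ = (z_{α/2} + z_β)² · (σ₁² + σ₂²/r) / δ²
   = (1.960 + 1.282)² · (1.7² + 2.6²/1.5) / 1.5²
   = 10.5106 · (2.89 + 4.5067) / 2.25
   = 10.5106 · 7.3967 / 2.25
   = 34.55
Round up → n₁ = 35; n₂ = r·n₁ = 1.5 × 35 = 53.

n₁ = 35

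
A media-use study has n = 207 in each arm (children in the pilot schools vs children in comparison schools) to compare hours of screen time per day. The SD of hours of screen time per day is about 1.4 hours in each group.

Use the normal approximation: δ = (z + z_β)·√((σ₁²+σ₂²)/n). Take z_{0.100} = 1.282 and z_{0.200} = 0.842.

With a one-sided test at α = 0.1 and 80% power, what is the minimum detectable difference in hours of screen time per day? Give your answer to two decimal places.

δ = (z_α + z_β) · √((σ₁²+σ₂²)/n)
  = (1.282 + 0.842) · √(3.92/207)
  = 2.124 · √0.01894
  = 2.124 · 0.1376
  = 0.2923

Minimum detectable difference ≈ 0.29 hours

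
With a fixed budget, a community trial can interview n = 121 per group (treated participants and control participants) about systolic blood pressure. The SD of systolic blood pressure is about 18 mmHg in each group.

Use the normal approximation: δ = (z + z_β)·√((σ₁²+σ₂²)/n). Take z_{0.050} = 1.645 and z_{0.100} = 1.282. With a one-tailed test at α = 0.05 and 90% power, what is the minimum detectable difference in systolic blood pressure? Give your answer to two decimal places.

Minimum detectable difference ≈ 6.77 mmHg

δ = (z_α + z_β) · √((σ₁²+σ₂²)/n)
  = (1.645 + 1.282) · √(648/121)
  = 2.927 · √5.3554
  = 2.927 · 2.3142
  = 6.7736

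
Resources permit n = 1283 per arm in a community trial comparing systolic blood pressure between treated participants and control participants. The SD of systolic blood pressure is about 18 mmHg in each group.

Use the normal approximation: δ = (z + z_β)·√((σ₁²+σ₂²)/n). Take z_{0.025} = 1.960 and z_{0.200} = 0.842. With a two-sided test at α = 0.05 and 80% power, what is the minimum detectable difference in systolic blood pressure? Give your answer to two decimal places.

Minimum detectable difference ≈ 1.99 mmHg

δ = (z_{α/2} + z_β) · √((σ₁²+σ₂²)/n)
  = (1.960 + 0.842) · √(648/1283)
  = 2.802 · √0.50507
  = 2.802 · 0.7107
  = 1.9913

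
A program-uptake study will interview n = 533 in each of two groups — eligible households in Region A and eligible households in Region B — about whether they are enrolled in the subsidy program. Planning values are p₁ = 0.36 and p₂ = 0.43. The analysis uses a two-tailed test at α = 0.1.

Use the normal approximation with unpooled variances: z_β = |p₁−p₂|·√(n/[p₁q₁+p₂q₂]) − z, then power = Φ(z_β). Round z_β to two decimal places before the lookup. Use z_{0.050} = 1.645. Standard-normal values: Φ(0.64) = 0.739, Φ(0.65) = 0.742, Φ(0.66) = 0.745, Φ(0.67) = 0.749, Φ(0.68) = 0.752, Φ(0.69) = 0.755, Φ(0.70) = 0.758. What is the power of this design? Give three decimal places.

z_β = |p₁−p₂|·√(n/[p₁q₁+p₂q₂]) − z_{α/2}
    = 0.07 · √(533/0.4755) − 1.645
    = 0.07 · 33.4802 − 1.645
    = 2.3436 − 1.645 = 0.6986 → 0.70
Power = Φ(0.70) = 0.758.

Power ≈ 0.758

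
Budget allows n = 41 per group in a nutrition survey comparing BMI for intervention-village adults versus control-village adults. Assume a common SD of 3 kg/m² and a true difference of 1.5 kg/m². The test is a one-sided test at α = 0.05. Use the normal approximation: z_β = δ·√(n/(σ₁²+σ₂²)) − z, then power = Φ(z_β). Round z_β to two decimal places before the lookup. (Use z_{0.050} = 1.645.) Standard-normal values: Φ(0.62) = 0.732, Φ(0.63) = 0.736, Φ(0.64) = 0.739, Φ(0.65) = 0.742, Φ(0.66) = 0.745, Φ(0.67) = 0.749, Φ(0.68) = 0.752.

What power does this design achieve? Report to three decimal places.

z_β = δ·√(n/(σ₁²+σ₂²)) − z_α
    = 1.5 · √(41/18) − 1.645
    = 1.5 · 1.50923 − 1.645
    = 2.2638 − 1.645 = 0.6188 → 0.62
Power = Φ(0.62) = 0.732.

Power ≈ 0.732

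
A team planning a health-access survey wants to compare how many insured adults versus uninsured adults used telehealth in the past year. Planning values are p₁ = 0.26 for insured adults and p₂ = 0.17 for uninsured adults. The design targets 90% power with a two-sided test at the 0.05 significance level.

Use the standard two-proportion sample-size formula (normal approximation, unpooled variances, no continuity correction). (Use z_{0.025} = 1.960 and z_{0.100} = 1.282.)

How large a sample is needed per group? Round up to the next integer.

n = 433 per group

n = (z_{α/2} + z_β)² · [p₁(1−p₁) + p₂(1−p₂)] / (p₁ − p₂)²
  = (1.960 + 1.282)² · (0.26·0.74 + 0.17·0.83) / (0.09)²
  = (3.242)² · (0.1924 + 0.1411) / 0.0081
  = 10.5106 · 0.3335 / 0.0081
  = 432.75
Round up → n = 433 per group.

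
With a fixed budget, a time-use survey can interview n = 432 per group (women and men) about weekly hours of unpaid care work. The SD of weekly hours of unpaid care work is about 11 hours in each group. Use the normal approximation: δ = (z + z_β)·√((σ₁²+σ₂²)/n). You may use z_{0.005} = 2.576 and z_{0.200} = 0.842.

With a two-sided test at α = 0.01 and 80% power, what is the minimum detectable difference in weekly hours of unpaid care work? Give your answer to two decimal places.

δ = (z_{α/2} + z_β) · √((σ₁²+σ₂²)/n)
  = (2.576 + 0.842) · √(242/432)
  = 3.418 · √0.56019
  = 3.418 · 0.7485
  = 2.5582

Minimum detectable difference ≈ 2.56 hours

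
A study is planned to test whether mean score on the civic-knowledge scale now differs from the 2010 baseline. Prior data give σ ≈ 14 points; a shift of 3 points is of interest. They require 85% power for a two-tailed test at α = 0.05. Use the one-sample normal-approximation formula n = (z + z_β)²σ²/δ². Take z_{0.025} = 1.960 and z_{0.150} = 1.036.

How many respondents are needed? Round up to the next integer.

n = 196

n = (z_{α/2} + z_β)² · σ² / δ²
  = (1.960 + 1.036)² · 14² / 3²
  = 8.9760 · 196 / 9
  = 195.48
Round up → n = 196.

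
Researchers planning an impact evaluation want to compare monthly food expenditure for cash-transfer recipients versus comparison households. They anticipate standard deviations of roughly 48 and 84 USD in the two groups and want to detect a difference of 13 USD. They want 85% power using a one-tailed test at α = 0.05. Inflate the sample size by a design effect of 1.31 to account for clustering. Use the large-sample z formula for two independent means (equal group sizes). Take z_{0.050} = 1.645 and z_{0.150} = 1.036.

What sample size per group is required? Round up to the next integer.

n = (z_α + z_β)² · (σ₁² + σ₂²) / δ²
  = (1.645 + 1.036)² · (48² + 84² = 9360) / 13²
  = 7.1878 · 9360 / 169
  = 398.09
Design effect: 1.31 × 398.09 = 521.50.
Round up → n = 522 per group.

n = 522 per group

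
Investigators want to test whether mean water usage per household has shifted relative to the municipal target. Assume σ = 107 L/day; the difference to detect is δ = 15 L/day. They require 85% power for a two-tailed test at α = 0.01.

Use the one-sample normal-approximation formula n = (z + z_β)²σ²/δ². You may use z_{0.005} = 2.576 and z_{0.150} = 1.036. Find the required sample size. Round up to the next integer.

n = (z_{α/2} + z_β)² · σ² / δ²
  = (2.576 + 1.036)² · 107² / 15²
  = 13.0465 · 11449 / 225
  = 663.87
Round up → n = 664.

n = 664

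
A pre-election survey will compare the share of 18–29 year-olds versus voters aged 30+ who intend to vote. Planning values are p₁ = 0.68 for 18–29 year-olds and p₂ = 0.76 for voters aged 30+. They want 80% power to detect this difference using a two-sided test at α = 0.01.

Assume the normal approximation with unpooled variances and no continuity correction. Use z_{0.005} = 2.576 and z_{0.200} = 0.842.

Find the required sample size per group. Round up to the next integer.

n = (z_{α/2} + z_β)² · [p₁(1−p₁) + p₂(1−p₂)] / (p₁ − p₂)²
  = (2.576 + 0.842)² · (0.68·0.32 + 0.76·0.24) / (-0.08)²
  = (3.418)² · (0.2176 + 0.1824) / 0.0064
  = 11.6827 · 0.4000 / 0.0064
  = 730.17
Round up → n = 731 per group.

n = 731 per group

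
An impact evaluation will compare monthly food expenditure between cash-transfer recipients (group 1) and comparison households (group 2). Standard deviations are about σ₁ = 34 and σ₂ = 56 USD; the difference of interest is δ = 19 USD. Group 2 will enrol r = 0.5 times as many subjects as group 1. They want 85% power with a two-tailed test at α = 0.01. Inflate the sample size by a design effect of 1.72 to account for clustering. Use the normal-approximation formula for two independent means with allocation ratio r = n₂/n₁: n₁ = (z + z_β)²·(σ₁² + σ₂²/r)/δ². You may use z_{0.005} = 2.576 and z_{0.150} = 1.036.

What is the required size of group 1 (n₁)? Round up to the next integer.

n₁ = (z_{α/2} + z_β)² · (σ₁² + σ₂²/r) / δ²
   = (2.576 + 1.036)² · (34² + 56²/0.5) / 19²
   = 13.0465 · (1156 + 6272) / 361
   = 13.0465 · 7428 / 361
   = 268.45
Design effect: 1.72 × 268.45 = 461.73.
Round up → n₁ = 462; n₂ = r·n₁ = 0.5 × 462 = 231.

n₁ = 462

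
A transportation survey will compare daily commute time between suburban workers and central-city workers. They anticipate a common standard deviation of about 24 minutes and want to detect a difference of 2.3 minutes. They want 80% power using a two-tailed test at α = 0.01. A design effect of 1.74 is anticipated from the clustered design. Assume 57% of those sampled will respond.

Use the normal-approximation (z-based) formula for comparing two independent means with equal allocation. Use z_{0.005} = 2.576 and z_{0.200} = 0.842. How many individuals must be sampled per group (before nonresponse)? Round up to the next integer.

n = 7767 per group

n = (z_{α/2} + z_β)² · (σ₁² + σ₂²) / δ²
  = (2.576 + 0.842)² · (2·24² = 1152) / 2.3²
  = 11.6827 · 1152 / 5.29
  = 2544.14
Design effect: 1.74 × 2544.14 = 4426.80.
Adjust for 57% response: 4426.80 / 0.57 = 7766.32.
Round up → n = 7767 per group.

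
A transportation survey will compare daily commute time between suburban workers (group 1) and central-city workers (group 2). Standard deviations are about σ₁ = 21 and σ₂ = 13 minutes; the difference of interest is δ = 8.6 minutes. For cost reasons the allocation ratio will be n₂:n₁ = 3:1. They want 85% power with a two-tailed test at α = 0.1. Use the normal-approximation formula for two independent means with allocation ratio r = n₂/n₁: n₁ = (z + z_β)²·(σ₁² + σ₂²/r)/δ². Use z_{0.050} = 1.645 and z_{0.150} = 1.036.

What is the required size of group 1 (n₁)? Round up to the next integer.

n₁ = 49

n₁ = (z_{α/2} + z_β)² · (σ₁² + σ₂²/r) / δ²
   = (1.645 + 1.036)² · (21² + 13²/3) / 8.6²
   = 7.1878 · (441 + 56.3333) / 73.96
   = 7.1878 · 497.3333 / 73.96
   = 48.33
Round up → n₁ = 49; n₂ = r·n₁ = 3 × 49 = 147.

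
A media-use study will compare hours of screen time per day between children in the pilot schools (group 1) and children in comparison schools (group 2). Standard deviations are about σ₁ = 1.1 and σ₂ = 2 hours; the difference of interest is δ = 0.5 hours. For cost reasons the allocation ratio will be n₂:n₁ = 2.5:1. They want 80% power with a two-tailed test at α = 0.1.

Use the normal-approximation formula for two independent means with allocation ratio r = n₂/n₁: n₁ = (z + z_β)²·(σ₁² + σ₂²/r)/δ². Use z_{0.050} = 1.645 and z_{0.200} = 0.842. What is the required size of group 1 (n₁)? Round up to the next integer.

n₁ = (z_{α/2} + z_β)² · (σ₁² + σ₂²/r) / δ²
   = (1.645 + 0.842)² · (1.1² + 2²/2.5) / 0.5²
   = 6.1852 · (1.21 + 1.6) / 0.25
   = 6.1852 · 2.81 / 0.25
   = 69.52
Round up → n₁ = 70; n₂ = r·n₁ = 2.5 × 70 = 175.

n₁ = 70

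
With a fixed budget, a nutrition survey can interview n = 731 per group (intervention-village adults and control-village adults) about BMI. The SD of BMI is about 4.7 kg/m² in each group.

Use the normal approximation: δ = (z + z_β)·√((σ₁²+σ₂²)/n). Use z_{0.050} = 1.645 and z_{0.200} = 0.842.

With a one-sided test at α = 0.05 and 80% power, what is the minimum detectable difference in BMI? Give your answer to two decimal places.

Minimum detectable difference ≈ 0.61 kg/m²

δ = (z_α + z_β) · √((σ₁²+σ₂²)/n)
  = (1.645 + 0.842) · √(44.18/731)
  = 2.487 · √0.06044
  = 2.487 · 0.2458
  = 0.6114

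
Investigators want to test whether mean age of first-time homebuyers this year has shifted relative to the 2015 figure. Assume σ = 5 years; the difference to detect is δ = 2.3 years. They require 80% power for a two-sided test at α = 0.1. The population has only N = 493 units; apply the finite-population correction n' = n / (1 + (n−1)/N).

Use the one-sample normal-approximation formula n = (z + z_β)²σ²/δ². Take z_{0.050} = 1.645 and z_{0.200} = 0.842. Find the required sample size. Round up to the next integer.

n = (z_{α/2} + z_β)² · σ² / δ²
  = (1.645 + 0.842)² · 5² / 2.3²
  = 6.1852 · 25 / 5.29
  = 29.23
Finite-population correction (N = 493): 29.23 / (1 + (29.23 − 1)/493) = 27.65.
Round up → n = 28.

n = 28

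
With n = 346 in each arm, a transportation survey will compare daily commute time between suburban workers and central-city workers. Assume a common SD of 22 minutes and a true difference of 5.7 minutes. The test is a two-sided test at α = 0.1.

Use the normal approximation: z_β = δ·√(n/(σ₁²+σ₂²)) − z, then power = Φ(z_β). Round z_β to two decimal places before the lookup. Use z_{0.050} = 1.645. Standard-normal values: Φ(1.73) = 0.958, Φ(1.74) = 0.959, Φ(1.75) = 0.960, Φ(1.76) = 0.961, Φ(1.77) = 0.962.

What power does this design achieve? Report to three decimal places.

z_β = δ·√(n/(σ₁²+σ₂²)) − z_{α/2}
    = 5.7 · √(346/968) − 1.645
    = 5.7 · 0.59786 − 1.645
    = 3.4078 − 1.645 = 1.7628 → 1.76
Power = Φ(1.76) = 0.961.

Power ≈ 0.961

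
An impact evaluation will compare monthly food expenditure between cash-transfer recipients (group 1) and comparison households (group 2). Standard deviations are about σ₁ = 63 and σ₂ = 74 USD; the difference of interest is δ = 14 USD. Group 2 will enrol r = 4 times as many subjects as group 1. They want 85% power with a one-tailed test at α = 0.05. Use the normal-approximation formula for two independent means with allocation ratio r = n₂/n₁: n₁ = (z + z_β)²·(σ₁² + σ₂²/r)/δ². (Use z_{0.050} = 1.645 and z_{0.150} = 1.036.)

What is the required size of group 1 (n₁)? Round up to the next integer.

n₁ = (z_α + z_β)² · (σ₁² + σ₂²/r) / δ²
   = (1.645 + 1.036)² · (63² + 74²/4) / 14²
   = 7.1878 · (3969 + 1369) / 196
   = 7.1878 · 5338 / 196
   = 195.76
Round up → n₁ = 196; n₂ = r·n₁ = 4 × 196 = 784.

n₁ = 196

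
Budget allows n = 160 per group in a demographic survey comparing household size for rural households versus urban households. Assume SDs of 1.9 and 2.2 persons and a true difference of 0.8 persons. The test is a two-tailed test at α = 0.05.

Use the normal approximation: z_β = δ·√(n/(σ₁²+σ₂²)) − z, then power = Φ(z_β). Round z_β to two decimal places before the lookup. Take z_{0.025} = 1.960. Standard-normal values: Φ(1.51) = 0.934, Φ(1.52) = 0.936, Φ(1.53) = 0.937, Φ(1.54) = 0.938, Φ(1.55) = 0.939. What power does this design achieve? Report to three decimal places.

z_β = δ·√(n/(σ₁²+σ₂²)) − z_{α/2}
    = 0.8 · √(160/8.45) − 1.960
    = 0.8 · 4.35143 − 1.960
    = 3.4811 − 1.960 = 1.5211 → 1.52
Power = Φ(1.52) = 0.936.

Power ≈ 0.936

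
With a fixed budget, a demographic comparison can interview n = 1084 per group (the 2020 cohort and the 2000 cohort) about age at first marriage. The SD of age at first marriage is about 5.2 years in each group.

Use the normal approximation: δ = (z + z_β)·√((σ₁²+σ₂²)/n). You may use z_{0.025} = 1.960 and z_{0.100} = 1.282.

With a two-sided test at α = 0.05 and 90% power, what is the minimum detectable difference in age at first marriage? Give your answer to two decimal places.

δ = (z_{α/2} + z_β) · √((σ₁²+σ₂²)/n)
  = (1.960 + 1.282) · √(54.08/1084)
  = 3.242 · √0.04989
  = 3.242 · 0.2234
  = 0.7241

Minimum detectable difference ≈ 0.72 years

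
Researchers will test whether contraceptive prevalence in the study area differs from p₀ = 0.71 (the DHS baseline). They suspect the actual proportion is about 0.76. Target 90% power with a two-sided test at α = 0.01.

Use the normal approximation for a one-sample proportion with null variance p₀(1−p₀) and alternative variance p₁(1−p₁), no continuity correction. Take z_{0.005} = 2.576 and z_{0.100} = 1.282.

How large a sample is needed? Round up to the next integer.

n = [z_{α/2}·√(p₀q₀) + z_β·√(p₁q₁)]² / (p₁ − p₀)²
  = [2.576·√(0.71·0.29) + 1.282·√(0.76·0.24)]² / (0.05)²
  = [2.576·0.4538 + 1.282·0.4271]² / 0.0025
  = [1.7164]² / 0.0025
  = 1178.43
Round up → n = 1179.

n = 1179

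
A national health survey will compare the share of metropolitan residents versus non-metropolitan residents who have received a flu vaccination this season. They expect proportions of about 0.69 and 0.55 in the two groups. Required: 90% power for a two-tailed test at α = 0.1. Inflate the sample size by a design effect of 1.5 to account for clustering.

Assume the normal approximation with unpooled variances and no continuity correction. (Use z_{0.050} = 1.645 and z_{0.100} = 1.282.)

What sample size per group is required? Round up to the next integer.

n = (z_{α/2} + z_β)² · [p₁(1−p₁) + p₂(1−p₂)] / (p₁ − p₂)²
  = (1.645 + 1.282)² · (0.69·0.31 + 0.55·0.45) / (0.14)²
  = (2.927)² · (0.2139 + 0.2475) / 0.0196
  = 8.5673 · 0.4614 / 0.0196
  = 201.68
Design effect: 1.5 × 201.68 = 302.52.
Round up → n = 303 per group.

n = 303 per group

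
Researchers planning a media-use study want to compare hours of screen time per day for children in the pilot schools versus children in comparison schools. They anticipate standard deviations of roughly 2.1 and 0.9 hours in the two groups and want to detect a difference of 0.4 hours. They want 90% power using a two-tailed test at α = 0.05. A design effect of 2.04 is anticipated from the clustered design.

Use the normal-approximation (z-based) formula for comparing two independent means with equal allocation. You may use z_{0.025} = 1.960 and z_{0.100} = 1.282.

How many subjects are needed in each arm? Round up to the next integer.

n = 700 per group

n = (z_{α/2} + z_β)² · (σ₁² + σ₂²) / δ²
  = (1.960 + 1.282)² · (2.1² + 0.9² = 5.22) / 0.4²
  = 10.5106 · 5.22 / 0.16
  = 342.91
Design effect: 2.04 × 342.91 = 699.53.
Round up → n = 700 per group.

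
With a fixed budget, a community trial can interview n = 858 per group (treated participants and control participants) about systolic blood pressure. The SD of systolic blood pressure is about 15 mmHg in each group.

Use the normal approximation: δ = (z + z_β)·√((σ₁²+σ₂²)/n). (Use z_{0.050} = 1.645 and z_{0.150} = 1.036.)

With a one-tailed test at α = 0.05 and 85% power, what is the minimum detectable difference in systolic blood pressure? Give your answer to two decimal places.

δ = (z_α + z_β) · √((σ₁²+σ₂²)/n)
  = (1.645 + 1.036) · √(450/858)
  = 2.681 · √0.52448
  = 2.681 · 0.7242
  = 1.9416

Minimum detectable difference ≈ 1.94 mmHg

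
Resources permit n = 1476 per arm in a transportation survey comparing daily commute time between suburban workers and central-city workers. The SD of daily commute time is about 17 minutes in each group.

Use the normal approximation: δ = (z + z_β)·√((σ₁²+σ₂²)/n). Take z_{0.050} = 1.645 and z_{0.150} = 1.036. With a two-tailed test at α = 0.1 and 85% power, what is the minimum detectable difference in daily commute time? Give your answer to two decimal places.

Minimum detectable difference ≈ 1.68 minutes

δ = (z_{α/2} + z_β) · √((σ₁²+σ₂²)/n)
  = (1.645 + 1.036) · √(578/1476)
  = 2.681 · √0.3916
  = 2.681 · 0.6258
  = 1.6777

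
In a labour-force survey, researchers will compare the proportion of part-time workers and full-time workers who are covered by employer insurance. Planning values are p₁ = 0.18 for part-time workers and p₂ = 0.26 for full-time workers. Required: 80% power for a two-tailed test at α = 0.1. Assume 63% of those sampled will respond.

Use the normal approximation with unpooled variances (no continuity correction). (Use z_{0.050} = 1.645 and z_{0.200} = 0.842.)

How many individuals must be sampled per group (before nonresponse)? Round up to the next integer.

n = 522 per group

n = (z_{α/2} + z_β)² · [p₁(1−p₁) + p₂(1−p₂)] / (p₁ − p₂)²
  = (1.645 + 0.842)² · (0.18·0.82 + 0.26·0.74) / (-0.08)²
  = (2.487)² · (0.1476 + 0.1924) / 0.0064
  = 6.1852 · 0.3400 / 0.0064
  = 328.59
Adjust for 63% response: 328.59 / 0.63 = 521.57.
Round up → n = 522 per group.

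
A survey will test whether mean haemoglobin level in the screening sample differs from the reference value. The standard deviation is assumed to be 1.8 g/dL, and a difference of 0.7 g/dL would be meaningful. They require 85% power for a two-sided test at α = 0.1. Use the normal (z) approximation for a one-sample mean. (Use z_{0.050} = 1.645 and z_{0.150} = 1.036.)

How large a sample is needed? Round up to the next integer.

n = 48

n = (z_{α/2} + z_β)² · σ² / δ²
  = (1.645 + 1.036)² · 1.8² / 0.7²
  = 7.1878 · 3.24 / 0.49
  = 47.53
Round up → n = 48.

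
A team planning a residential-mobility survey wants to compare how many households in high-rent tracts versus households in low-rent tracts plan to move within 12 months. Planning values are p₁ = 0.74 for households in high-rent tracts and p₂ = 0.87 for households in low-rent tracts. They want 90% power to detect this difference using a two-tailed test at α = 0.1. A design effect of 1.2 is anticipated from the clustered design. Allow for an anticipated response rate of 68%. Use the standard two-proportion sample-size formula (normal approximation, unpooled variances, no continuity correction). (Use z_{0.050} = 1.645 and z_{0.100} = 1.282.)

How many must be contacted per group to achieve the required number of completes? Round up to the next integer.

n = 274 per group

n = (z_{α/2} + z_β)² · [p₁(1−p₁) + p₂(1−p₂)] / (p₁ − p₂)²
  = (1.645 + 1.282)² · (0.74·0.26 + 0.87·0.13) / (-0.13)²
  = (2.927)² · (0.1924 + 0.1131) / 0.0169
  = 8.5673 · 0.3055 / 0.0169
  = 154.87
Design effect: 1.2 × 154.87 = 185.85.
Adjust for 68% response: 185.85 / 0.68 = 273.30.
Round up → n = 274 per group.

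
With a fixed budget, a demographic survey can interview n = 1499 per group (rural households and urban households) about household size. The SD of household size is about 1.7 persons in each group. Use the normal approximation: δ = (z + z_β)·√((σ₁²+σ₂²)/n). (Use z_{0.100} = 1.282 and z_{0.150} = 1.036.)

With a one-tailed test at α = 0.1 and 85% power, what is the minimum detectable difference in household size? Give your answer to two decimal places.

δ = (z_α + z_β) · √((σ₁²+σ₂²)/n)
  = (1.282 + 1.036) · √(5.78/1499)
  = 2.318 · √0.00386
  = 2.318 · 0.0621
  = 0.1439

Minimum detectable difference ≈ 0.14 persons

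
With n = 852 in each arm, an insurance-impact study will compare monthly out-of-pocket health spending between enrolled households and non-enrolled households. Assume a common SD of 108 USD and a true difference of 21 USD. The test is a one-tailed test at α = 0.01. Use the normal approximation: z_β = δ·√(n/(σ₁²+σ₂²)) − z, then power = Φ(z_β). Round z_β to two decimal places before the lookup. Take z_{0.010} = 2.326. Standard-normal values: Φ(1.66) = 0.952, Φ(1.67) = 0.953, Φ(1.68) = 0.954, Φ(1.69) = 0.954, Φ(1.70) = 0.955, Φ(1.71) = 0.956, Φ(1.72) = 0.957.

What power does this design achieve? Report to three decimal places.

z_β = δ·√(n/(σ₁²+σ₂²)) − z_α
    = 21 · √(852/23328) − 2.326
    = 21 · 0.19111 − 2.326
    = 4.0133 − 2.326 = 1.6873 → 1.69
Power = Φ(1.69) = 0.954.

Power ≈ 0.954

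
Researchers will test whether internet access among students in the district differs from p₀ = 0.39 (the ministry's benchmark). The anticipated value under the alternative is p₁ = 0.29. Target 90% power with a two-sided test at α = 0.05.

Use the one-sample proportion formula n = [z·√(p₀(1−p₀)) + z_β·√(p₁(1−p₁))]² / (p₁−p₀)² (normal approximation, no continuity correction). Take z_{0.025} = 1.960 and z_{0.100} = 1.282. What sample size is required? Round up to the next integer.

n = [z_{α/2}·√(p₀q₀) + z_β·√(p₁q₁)]² / (p₁ − p₀)²
  = [1.960·√(0.39·0.61) + 1.282·√(0.29·0.71)]² / (-0.10)²
  = [1.960·0.4877 + 1.282·0.4538]² / 0.0100
  = [1.5377]² / 0.0100
  = 236.46
Round up → n = 237.

n = 237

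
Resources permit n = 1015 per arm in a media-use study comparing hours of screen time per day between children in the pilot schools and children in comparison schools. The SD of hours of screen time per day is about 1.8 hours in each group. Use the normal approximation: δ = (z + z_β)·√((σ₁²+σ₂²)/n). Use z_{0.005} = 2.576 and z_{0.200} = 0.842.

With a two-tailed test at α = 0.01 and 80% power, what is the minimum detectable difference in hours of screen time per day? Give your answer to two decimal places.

δ = (z_{α/2} + z_β) · √((σ₁²+σ₂²)/n)
  = (2.576 + 0.842) · √(6.48/1015)
  = 3.418 · √0.00638
  = 3.418 · 0.0799
  = 0.2731

Minimum detectable difference ≈ 0.27 hours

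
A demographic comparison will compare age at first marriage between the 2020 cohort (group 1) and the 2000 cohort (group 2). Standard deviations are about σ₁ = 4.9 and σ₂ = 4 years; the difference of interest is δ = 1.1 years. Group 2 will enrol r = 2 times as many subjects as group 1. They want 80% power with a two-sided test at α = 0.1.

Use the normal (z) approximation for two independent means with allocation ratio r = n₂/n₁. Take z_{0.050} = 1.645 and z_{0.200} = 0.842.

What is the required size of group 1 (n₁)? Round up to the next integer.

n₁ = (z_{α/2} + z_β)² · (σ₁² + σ₂²/r) / δ²
   = (1.645 + 0.842)² · (4.9² + 4²/2) / 1.1²
   = 6.1852 · (24.01 + 8) / 1.21
   = 6.1852 · 32.01 / 1.21
   = 163.63
Round up → n₁ = 164; n₂ = r·n₁ = 2 × 164 = 328.

n₁ = 164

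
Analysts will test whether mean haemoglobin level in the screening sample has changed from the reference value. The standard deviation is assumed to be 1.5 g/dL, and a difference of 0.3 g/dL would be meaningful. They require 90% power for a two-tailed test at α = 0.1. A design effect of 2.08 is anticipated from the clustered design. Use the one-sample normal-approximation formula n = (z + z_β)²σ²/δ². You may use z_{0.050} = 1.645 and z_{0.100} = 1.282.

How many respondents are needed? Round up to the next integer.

n = 446

n = (z_{α/2} + z_β)² · σ² / δ²
  = (1.645 + 1.282)² · 1.5² / 0.3²
  = 8.5673 · 2.25 / 0.09
  = 214.18
Design effect: 2.08 × 214.18 = 445.50.
Round up → n = 446.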